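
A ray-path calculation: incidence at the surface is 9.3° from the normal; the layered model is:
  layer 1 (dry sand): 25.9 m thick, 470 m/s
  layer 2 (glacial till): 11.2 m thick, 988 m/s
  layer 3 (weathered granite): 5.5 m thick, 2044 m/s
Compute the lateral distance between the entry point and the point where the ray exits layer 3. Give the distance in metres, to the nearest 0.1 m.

13.7 m

Ray parameter p = sin 9.3° / 470 m/s = 3.4384e-04 s/m.
Layer 1: θ = 9.30°; offset = 25.9·tan 9.30° = 4.241 m.
Layer 2: sin θ = p·988 = 0.3397 → θ = 19.86°; offset = 11.2·tan 19.86° = 4.045 m.
Layer 3: sin θ = p·2044 = 0.7028 → θ = 44.65°; offset = 5.5·tan 44.65° = 5.434 m.
Total horizontal offset = 13.720 m.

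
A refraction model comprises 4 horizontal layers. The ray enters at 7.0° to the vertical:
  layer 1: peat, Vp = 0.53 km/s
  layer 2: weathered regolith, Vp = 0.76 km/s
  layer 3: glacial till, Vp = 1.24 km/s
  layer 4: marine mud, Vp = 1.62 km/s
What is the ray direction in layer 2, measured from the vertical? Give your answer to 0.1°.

10.1°

Snell's law across each interface conserves sin θ / V, so sin θ_2 = V_2·sin θ₁/V₁.
sin θ_2 = 0.76 × sin 7.0° / 0.53 = 0.1748.
θ_2 = 10.06° from the vertical.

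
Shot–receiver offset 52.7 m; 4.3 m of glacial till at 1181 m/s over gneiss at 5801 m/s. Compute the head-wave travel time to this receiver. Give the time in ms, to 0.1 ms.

16.2 ms

θ_c = arcsin(V₁/V₂) = arcsin(1181/5801) = 11.75°, cos θ_c = 0.9791.
Intercept time tᵢ = 2h cos θ_c / V₁ = 2·4.3·0.9791/1181 = 0.00713 s.
t = x/V₂ + tᵢ = 52.7/5801 + 0.00713 = 0.01621 s.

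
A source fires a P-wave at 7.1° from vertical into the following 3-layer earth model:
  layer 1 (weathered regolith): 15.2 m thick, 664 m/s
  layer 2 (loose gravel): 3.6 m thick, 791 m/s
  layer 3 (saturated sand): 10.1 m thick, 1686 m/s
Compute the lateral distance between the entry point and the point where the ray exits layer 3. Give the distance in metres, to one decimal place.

5.8 m

p = sin θ₁/V₁ = sin 7.1°/664 = 1.8615e-04 s/m is conserved through the stack.
Layer 1: θ = 7.10°; offset = 15.2·tan 7.10° = 1.893 m.
Layer 2: sin θ = p·791 = 0.1472 → θ = 8.47°; offset = 3.6·tan 8.47° = 0.536 m.
Layer 3: sin θ = p·1686 = 0.3138 → θ = 18.29°; offset = 10.1·tan 18.29° = 3.338 m.
Summing the layer offsets gives 5.768 m.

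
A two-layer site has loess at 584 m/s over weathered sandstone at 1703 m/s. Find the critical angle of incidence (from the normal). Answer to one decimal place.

20.1°

Critical incidence: sin θ_c = V₁/V₂ = 584/1703 = 0.3429.
θ_c = arcsin 0.3429 = 20.06°.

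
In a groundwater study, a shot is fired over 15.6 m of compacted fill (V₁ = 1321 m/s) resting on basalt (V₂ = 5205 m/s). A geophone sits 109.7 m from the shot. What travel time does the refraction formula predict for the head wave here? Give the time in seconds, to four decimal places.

0.0439 s

t = x/V₂ + 2h·√(V₂²−V₁²)/(V₁V₂).
√(V₂²−V₁²) = √(5205²−1321²) = 5034.6 m/s; delay term = 2·15.6·5034.6/(1321·5205) = 0.02285 s.
t = 109.7/5205 + 0.02285 = 0.04392 s.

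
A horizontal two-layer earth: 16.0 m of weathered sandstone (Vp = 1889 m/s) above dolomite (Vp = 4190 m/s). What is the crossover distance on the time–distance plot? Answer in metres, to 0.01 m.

x_cross = 2h·√((V₂+V₁)/(V₂−V₁)).
(V₂+V₁)/(V₂−V₁) = (4190+1889)/(4190−1889) = 2.6419; √ = 1.6254.
x_cross = 2·16.0·1.6254 = 52.01 m.

52.01 m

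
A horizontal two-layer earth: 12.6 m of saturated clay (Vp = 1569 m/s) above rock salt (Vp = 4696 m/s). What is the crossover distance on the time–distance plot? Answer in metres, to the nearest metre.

x_cross = 2h·√((V₂+V₁)/(V₂−V₁)).
(V₂+V₁)/(V₂−V₁) = (4696+1569)/(4696−1569) = 2.0035; √ = 1.4155.
x_cross = 2·12.6·1.4155 = 35.67 m.

36 m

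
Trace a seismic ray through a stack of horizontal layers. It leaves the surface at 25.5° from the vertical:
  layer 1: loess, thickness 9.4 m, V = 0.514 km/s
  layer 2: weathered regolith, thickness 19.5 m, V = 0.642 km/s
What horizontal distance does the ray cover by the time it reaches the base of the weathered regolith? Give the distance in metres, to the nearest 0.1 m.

Apply Snell's law at each interface; in layer i the horizontal offset is hᵢ·tan θᵢ.
Layer 1: θ = 25.50°; offset = 9.4·tan 25.50° = 4.484 m.
Layer 2: sin θ = 0.642·sin 25.5°/0.514 = 0.5377, θ = 32.53°; offset = 19.5·tan 32.53° = 12.437 m.
Σ offsets = 16.920 m.

16.9 m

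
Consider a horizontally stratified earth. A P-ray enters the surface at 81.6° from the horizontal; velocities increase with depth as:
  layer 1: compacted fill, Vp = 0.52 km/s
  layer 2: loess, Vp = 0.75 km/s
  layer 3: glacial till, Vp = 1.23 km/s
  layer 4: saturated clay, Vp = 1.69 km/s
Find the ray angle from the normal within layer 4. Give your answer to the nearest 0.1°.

From the normal: θ₁ = 90° − 81.6° = 8.4°.
Snell's law across each interface conserves sin θ / V, so sin θ_4 = V_4·sin θ₁/V₁.
sin θ_4 = 1.69 × sin 8.4° / 0.52 = 0.4748.
θ_4 = arcsin 0.4748 = 28.34°.

28.3°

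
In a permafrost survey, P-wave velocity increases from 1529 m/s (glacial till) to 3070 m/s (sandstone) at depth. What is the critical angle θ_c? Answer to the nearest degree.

30°

Critical incidence: sin θ_c = V₁/V₂ = 1529/3070 = 0.4980.
θ_c = arcsin 0.4980 = 29.87°.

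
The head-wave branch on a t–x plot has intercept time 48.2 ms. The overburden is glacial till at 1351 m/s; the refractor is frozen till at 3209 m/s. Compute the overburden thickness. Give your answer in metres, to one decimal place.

θ_c = arcsin(1351/3209) = 24.90°; cos θ_c = 0.9071.
tᵢ = 2h cos θ_c/V₁ ⇒ h = tᵢ·V₁/(2 cos θ_c) = 0.0482·1351/(2·0.9071) = 35.90 m.

35.9 m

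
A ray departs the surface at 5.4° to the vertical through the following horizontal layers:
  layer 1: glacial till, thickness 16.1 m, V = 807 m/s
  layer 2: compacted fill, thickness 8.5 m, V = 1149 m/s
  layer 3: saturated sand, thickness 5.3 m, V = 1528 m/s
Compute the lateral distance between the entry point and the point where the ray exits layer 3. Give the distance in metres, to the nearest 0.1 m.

Apply Snell's law at each interface; in layer i the horizontal offset is hᵢ·tan θᵢ.
Layer 1: θ = 5.40°; offset = 16.1·tan 5.40° = 1.522 m.
Layer 2: sin θ = 1149·sin 5.4°/807 = 0.1340, θ = 7.70°; offset = 8.5·tan 7.70° = 1.149 m.
Layer 3: sin θ = 1528·sin 5.4°/807 = 0.1782, θ = 10.26°; offset = 5.3·tan 10.26° = 0.960 m.
Total horizontal offset = 3.631 m.

3.6 m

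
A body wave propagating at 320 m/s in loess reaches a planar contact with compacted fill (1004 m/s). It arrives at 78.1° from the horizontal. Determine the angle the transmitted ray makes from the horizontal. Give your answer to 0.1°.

Angle from the normal: 90° − 78.1° = 11.9°.
sin θ₁/V₁ = sin θ₂/V₂ ⇒ sin θ₂ = 1004·sin 11.9°/320 = 1004·0.2062/320 = 0.6470.
θ₂ = arcsin 0.6470 = 40.31° from the normal.
From the interface: 90° − 40.31° = 49.69°.

49.7°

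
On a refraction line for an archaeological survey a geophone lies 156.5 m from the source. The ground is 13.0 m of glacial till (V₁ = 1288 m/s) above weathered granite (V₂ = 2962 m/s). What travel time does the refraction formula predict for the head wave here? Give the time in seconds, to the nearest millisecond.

0.071 s

θ_c = arcsin(V₁/V₂) = arcsin(1288/2962) = 25.78°, cos θ_c = 0.9005.
Intercept time tᵢ = 2h cos θ_c / V₁ = 2·13.0·0.9005/1288 = 0.01818 s.
t = x/V₂ + tᵢ = 156.5/2962 + 0.01818 = 0.07101 s.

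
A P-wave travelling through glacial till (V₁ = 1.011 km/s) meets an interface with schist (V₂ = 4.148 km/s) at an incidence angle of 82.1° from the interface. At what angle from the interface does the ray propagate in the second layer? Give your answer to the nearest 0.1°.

55.7°

Convert to the normal: θ₁ = 90° − 82.1° = 7.9°.
Snell's law: sin θ₂ = (V₂/V₁)·sin θ₁ = (4.148/1.011)·sin 7.9° = 0.5639.
θ₂ = arcsin 0.5639 = 34.33° from the normal.
From the interface: 90° − 34.33° = 55.67°.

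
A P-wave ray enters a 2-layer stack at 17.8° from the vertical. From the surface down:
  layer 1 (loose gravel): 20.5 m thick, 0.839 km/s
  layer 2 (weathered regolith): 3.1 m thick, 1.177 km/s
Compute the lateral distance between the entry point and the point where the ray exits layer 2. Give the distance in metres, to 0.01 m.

8.05 m

p = sin θ₁/V₁ = sin 17.8°/0.839 = 3.6436e-01 s/km is conserved through the stack.
Layer 1: θ = 17.80°; offset = 20.5·tan 17.80° = 6.5818 m.
Layer 2: sin θ = p·1.177 = 0.4288 → θ = 25.39°; offset = 3.1·tan 25.39° = 1.4716 m.
Σ offsets = 8.0535 m.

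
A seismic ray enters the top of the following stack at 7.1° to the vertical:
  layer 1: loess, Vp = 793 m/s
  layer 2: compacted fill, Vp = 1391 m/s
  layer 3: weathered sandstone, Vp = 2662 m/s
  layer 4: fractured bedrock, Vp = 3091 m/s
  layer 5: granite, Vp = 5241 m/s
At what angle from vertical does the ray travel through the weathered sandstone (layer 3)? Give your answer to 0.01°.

24.51°

Ray parameter p = sin 7.1° / 793 = 1.5587e-04 s/m.
sin θ_3 = p·V_3 = 1.5587e-04 × 2662 = 0.4149.
θ_3 = arcsin 0.4149 = 24.51°.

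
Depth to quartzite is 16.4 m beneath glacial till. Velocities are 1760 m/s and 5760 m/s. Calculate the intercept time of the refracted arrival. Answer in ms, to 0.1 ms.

17.7 ms

tᵢ = 2h·√(V₂²−V₁²)/(V₁V₂).
√(V₂²−V₁²) = √(5760²−1760²) = 5484.5 m/s.
tᵢ = 2·16.4·5484.5/(1760·5760) = 0.01775 s.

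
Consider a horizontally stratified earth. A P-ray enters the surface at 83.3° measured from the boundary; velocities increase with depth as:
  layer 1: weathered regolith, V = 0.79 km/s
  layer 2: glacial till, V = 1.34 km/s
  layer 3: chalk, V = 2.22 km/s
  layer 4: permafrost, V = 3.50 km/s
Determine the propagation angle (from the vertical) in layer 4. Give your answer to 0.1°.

31.1°

From the normal: θ₁ = 90° − 83.3° = 6.7°.
Ray parameter p = sin 6.7° / 0.79 = 1.4768e-01 s/km.
sin θ_4 = p·V_4 = 1.4768e-01 × 3.50 = 0.5169.
θ_4 = arcsin 0.5169 = 31.12°.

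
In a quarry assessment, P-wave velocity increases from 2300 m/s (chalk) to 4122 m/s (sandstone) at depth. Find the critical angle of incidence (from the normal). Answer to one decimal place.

33.9°

Critical incidence: sin θ_c = V₁/V₂ = 2300/4122 = 0.5580.
θ_c = arcsin 0.5580 = 33.92°.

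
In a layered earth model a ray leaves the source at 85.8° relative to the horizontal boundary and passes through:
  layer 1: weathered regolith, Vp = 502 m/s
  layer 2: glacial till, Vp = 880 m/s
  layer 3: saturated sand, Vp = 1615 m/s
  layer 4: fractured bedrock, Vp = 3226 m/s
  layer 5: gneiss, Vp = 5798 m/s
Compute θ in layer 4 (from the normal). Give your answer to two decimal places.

From the normal: θ₁ = 90° − 85.8° = 4.2°.
Snell's law across each interface conserves sin θ / V, so sin θ_4 = V_4·sin θ₁/V₁.
sin θ_4 = 3226 × sin 4.2° / 502 = 0.4707.
θ_4 = 28.08° from the vertical.

28.08°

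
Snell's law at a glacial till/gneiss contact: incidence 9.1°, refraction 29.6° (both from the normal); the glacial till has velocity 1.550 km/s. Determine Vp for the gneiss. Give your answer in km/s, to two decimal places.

4.84 km/s

sin 9.1° = 0.1582; sin 29.6° = 0.4939.
V₂ = V₁·(sin θ₂/sin θ₁) = 1.550·(0.4939/0.1582) = 4.84 km/s.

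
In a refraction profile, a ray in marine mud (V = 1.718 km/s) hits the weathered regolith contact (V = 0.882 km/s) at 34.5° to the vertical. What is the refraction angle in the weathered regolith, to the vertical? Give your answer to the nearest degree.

sin θ₁/V₁ = sin θ₂/V₂ ⇒ sin θ₂ = 0.882·sin 34.5°/1.718 = 0.882·0.5664/1.718 = 0.2908.
θ₂ = arcsin 0.2908 = 16.91° from the normal.

17°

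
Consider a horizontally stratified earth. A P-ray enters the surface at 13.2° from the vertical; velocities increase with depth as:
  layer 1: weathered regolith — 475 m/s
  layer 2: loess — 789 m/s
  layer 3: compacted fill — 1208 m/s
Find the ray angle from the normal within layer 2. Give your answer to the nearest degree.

Ray parameter p = sin 13.2° / 475 = 4.8074e-04 s/m.
sin θ_2 = p·V_2 = 4.8074e-04 × 789 = 0.3793.
θ_2 = arcsin 0.3793 = 22.29°.

22°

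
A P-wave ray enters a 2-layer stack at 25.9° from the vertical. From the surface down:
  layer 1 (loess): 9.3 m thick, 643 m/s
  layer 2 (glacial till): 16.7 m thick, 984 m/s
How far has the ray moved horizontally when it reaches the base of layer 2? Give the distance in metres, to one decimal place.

19.5 m

Ray parameter p = sin 25.9° / 643 m/s = 6.7932e-04 s/m.
Layer 1: θ = 25.90°; offset = 9.3·tan 25.90° = 4.516 m.
Layer 2: sin θ = p·984 = 0.6684 → θ = 41.95°; offset = 16.7·tan 41.95° = 15.009 m.
Total horizontal offset = 19.525 m.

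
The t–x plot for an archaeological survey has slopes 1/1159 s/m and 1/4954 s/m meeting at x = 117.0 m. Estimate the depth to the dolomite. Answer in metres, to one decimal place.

46.1 m

x_cross = 2h·√((V₂+V₁)/(V₂−V₁)) → h = x_cross / (2·√((V₂+V₁)/(V₂−V₁))).
√((V₂+V₁)/(V₂−V₁)) = √((4954+1159)/(4954−1159)) = 1.2692.
h = 117.0 / (2·1.2692) = 46.09 m.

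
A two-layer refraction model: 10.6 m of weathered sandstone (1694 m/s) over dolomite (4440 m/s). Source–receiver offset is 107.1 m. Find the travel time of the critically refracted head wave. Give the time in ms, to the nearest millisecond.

t = x/V₂ + 2h·√(V₂²−V₁²)/(V₁V₂).
√(V₂²−V₁²) = √(4440²−1694²) = 4104.1 m/s; delay term = 2·10.6·4104.1/(1694·4440) = 0.01157 s.
t = 107.1/4440 + 0.01157 = 0.03569 s.

36 ms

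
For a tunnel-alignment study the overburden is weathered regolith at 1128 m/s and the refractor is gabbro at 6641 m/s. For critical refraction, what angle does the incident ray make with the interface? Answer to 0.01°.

80.22°

Critical incidence: sin θ_c = V₁/V₂ = 1128/6641 = 0.1699.
θ_c = arcsin 0.1699 = 9.78°.
Measured from the interface: 90° − 9.78° = 80.22°.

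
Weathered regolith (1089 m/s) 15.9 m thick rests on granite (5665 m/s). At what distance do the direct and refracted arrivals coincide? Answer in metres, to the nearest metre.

39 m

x_cross = 2h·√((V₂+V₁)/(V₂−V₁)).
(V₂+V₁)/(V₂−V₁) = (5665+1089)/(5665−1089) = 1.4760; √ = 1.2149.
x_cross = 2·15.9·1.2149 = 38.63 m.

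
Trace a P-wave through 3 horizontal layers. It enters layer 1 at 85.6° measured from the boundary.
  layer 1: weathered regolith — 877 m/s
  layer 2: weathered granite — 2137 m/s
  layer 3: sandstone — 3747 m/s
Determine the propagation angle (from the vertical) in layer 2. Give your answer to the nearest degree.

From the normal: θ₁ = 90° − 85.6° = 4.4°.
Snell's law across each interface conserves sin θ / V, so sin θ_2 = V_2·sin θ₁/V₁.
sin θ_2 = 2137 × sin 4.4° / 877 = 0.1869.
θ_2 = arcsin 0.1869 = 10.77°.

11°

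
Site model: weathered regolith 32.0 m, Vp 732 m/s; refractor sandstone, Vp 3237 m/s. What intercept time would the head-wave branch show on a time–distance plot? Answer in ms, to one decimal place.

θ_c = arcsin(V₁/V₂) = arcsin(732/3237) = 13.07°; cos θ_c = 0.9741.
tᵢ = 2h·cos θ_c / V₁ = 2·32.0·0.9741 / 732 = 0.08517 s.

85.2 ms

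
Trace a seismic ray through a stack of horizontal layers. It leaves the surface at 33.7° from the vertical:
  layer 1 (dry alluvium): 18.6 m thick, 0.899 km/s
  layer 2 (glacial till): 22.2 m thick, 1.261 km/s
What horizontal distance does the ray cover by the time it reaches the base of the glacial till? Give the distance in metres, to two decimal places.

39.92 m

Apply Snell's law at each interface; in layer i the horizontal offset is hᵢ·tan θᵢ.
Layer 1: θ = 33.70°; offset = 18.6·tan 33.70° = 12.4047 m.
Layer 2: sin θ = 1.261·sin 33.7°/0.899 = 0.7783, θ = 51.10°; offset = 22.2·tan 51.10° = 27.5146 m.
Σ offsets = 39.9192 m.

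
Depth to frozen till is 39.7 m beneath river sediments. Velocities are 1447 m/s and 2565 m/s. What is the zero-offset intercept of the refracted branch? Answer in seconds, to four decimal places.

tᵢ = 2h·√(V₂²−V₁²)/(V₁V₂).
√(V₂²−V₁²) = √(2565²−1447²) = 2117.9 m/s.
tᵢ = 2·39.7·2117.9/(1447·2565) = 0.04531 s.

0.0453 s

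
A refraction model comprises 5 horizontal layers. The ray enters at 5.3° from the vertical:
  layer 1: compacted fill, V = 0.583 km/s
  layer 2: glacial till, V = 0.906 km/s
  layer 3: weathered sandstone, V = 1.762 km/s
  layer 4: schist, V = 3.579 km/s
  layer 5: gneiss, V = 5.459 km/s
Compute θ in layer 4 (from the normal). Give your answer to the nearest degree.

Snell's law across each interface conserves sin θ / V, so sin θ_4 = V_4·sin θ₁/V₁.
sin θ_4 = 3.579 × sin 5.3° / 0.583 = 0.5671.
θ_4 = arcsin 0.5671 = 34.55°.

35°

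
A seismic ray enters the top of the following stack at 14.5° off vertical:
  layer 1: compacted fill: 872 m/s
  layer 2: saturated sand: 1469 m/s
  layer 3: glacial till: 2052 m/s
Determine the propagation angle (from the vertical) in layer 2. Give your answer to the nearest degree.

25°

Ray parameter p = sin 14.5° / 872 = 2.8713e-04 s/m.
sin θ_2 = p·V_2 = 2.8713e-04 × 1469 = 0.4218.
θ_2 = 24.95° from the vertical.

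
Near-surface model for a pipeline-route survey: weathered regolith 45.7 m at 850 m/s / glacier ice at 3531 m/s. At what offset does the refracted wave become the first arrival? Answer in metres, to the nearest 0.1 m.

116.8 m

θ_c = arcsin(850/3531) = 13.93°, so cos θ_c = 0.9706 and tᵢ = 2h cos θ_c/V₁ = 0.1044 s.
At crossover x/V₁ = x/V₂ + tᵢ ⇒ x = tᵢ/(1/V₁ − 1/V₂) = 0.10437/(1.1765e-03 − 2.8321e-04) = 116.84 m.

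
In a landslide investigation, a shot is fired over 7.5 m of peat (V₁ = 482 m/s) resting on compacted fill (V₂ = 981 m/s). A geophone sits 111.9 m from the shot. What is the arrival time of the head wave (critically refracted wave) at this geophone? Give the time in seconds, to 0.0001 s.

θ_c = arcsin(V₁/V₂) = arcsin(482/981) = 29.43°, cos θ_c = 0.8710.
Intercept time tᵢ = 2h cos θ_c / V₁ = 2·7.5·0.8710/482 = 0.02710 s.
t = x/V₂ + tᵢ = 111.9/981 + 0.02710 = 0.14117 s.

0.1412 s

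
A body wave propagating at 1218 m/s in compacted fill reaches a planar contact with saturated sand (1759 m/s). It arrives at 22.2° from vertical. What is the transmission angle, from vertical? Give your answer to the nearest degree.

Snell's law: sin θ₂ = (V₂/V₁)·sin θ₁ = (1759/1218)·sin 22.2° = 0.5457.
θ₂ = arcsin 0.5457 = 33.07° from the normal.

33°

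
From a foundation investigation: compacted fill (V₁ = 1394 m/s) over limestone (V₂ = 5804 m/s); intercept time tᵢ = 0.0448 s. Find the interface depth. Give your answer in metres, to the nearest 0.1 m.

θ_c = arcsin(1394/5804) = 13.90°; cos θ_c = 0.9707.
tᵢ = 2h cos θ_c/V₁ ⇒ h = tᵢ·V₁/(2 cos θ_c) = 0.0448·1394/(2·0.9707) = 32.17 m.

32.2 m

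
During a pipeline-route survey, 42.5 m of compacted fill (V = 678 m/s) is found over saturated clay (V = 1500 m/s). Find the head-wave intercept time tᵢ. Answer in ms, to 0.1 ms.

θ_c = arcsin(V₁/V₂) = arcsin(678/1500) = 26.87°; cos θ_c = 0.8920.
tᵢ = 2h·cos θ_c / V₁ = 2·42.5·0.8920 / 678 = 0.11183 s.

111.8 ms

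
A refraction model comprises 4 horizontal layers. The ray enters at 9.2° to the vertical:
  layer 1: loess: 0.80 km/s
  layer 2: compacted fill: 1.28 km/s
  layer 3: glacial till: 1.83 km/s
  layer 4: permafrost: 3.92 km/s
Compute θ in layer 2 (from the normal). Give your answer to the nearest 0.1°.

14.8°

Snell's law across each interface conserves sin θ / V, so sin θ_2 = V_2·sin θ₁/V₁.
sin θ_2 = 1.28 × sin 9.2° / 0.80 = 0.2558.
θ_2 = arcsin 0.2558 = 14.82°.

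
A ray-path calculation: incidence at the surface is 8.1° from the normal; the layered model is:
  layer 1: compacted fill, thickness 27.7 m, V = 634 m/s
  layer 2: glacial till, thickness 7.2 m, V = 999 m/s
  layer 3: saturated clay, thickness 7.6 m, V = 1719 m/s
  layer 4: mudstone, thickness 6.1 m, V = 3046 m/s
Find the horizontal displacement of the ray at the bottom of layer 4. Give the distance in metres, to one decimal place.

Ray parameter p = sin 8.1° / 634 m/s = 2.2224e-04 s/m.
Layer 1: θ = 8.10°; offset = 27.7·tan 8.10° = 3.942 m.
Layer 2: sin θ = p·999 = 0.2220 → θ = 12.83°; offset = 7.2·tan 12.83° = 1.639 m.
Layer 3: sin θ = p·1719 = 0.3820 → θ = 22.46°; offset = 7.6·tan 22.46° = 3.142 m.
Layer 4: sin θ = p·3046 = 0.6769 → θ = 42.61°; offset = 6.1·tan 42.61° = 5.610 m.
Summing the layer offsets gives 14.334 m.

14.3 m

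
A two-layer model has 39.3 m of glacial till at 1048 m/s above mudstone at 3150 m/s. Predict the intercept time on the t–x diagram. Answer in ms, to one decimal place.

70.7 ms

θ_c = arcsin(V₁/V₂) = arcsin(1048/3150) = 19.43°; cos θ_c = 0.9430.
tᵢ = 2h·cos θ_c / V₁ = 2·39.3·0.9430 / 1048 = 0.07073 s.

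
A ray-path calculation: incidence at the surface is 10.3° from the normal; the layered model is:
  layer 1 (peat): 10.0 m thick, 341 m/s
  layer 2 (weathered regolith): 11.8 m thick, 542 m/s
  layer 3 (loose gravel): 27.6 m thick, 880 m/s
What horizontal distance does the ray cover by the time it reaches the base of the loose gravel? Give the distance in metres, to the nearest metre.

20 m

Apply Snell's law at each interface; in layer i the horizontal offset is hᵢ·tan θᵢ.
Layer 1: θ = 10.30°; offset = 10.0·tan 10.30° = 1.817 m.
Layer 2: sin θ = 542·sin 10.3°/341 = 0.2842, θ = 16.51°; offset = 11.8·tan 16.51° = 3.498 m.
Layer 3: sin θ = 880·sin 10.3°/341 = 0.4614, θ = 27.48°; offset = 27.6·tan 27.48° = 14.355 m.
Summing the layer offsets gives 19.670 m.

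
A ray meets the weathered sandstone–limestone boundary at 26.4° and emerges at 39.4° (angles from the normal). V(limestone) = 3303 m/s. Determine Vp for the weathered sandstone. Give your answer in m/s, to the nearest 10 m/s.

2310 m/s

Snell's law: sin 26.4°/V₁ = sin 39.4°/V₂.
V₁ = V₂·sin 26.4°/sin 39.4° = 3303 × 0.7005 = 2313.79 m/s.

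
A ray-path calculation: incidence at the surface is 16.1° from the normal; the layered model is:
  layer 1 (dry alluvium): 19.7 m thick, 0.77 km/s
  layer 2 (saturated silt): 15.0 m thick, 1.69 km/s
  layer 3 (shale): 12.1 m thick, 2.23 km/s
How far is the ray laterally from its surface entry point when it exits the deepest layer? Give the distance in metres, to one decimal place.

33.5 m

Apply Snell's law at each interface; in layer i the horizontal offset is hᵢ·tan θᵢ.
Layer 1: θ = 16.10°; offset = 19.7·tan 16.10° = 5.686 m.
Layer 2: sin θ = 1.69·sin 16.1°/0.77 = 0.6087, θ = 37.49°; offset = 15.0·tan 37.49° = 11.507 m.
Layer 3: sin θ = 2.23·sin 16.1°/0.77 = 0.8031, θ = 53.43°; offset = 12.1·tan 53.43° = 16.311 m.
Σ offsets = 33.503 m.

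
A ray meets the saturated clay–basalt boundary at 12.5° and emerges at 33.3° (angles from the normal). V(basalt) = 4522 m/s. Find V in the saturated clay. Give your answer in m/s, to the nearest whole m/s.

1783 m/s

sin 12.5° = 0.2164; sin 33.3° = 0.5490.
V₁ = V₂·(sin θ₁/sin θ₂) = 4522·(0.2164/0.5490) = 1782.69 m/s.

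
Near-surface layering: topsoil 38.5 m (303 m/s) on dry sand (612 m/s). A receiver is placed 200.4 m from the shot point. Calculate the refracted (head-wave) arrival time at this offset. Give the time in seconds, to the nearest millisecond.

θ_c = arcsin(V₁/V₂) = arcsin(303/612) = 29.68°, cos θ_c = 0.8688.
Intercept time tᵢ = 2h cos θ_c / V₁ = 2·38.5·0.8688/303 = 0.22079 s.
t = x/V₂ + tᵢ = 200.4/612 + 0.22079 = 0.54824 s.

0.548 s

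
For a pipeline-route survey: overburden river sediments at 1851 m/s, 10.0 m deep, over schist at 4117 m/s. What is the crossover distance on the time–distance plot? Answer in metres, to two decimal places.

x_cross = 2h·√((V₂+V₁)/(V₂−V₁)).
(V₂+V₁)/(V₂−V₁) = (4117+1851)/(4117−1851) = 2.6337; √ = 1.6229.
x_cross = 2·10.0·1.6229 = 32.46 m.

32.46 m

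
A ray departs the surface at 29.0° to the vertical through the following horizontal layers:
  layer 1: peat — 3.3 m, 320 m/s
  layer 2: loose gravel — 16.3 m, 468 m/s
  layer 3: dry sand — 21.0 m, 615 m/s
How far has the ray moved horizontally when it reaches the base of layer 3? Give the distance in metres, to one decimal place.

p = sin θ₁/V₁ = sin 29.0°/320 = 1.5150e-03 s/m is conserved through the stack.
Layer 1: θ = 29.00°; offset = 3.3·tan 29.00° = 1.829 m.
Layer 2: sin θ = p·468 = 0.7090 → θ = 45.16°; offset = 16.3·tan 45.16° = 16.389 m.
Layer 3: sin θ = p·615 = 0.9317 → θ = 68.71°; offset = 21.0·tan 68.71° = 53.885 m.
Summing the layer offsets gives 72.104 m.

72.1 m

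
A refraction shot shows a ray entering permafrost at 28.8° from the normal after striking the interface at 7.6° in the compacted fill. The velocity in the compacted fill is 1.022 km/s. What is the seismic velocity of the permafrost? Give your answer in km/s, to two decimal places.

3.72 km/s

sin 7.6° = 0.1323; sin 28.8° = 0.4818.
V₂ = V₁·(sin θ₂/sin θ₁) = 1.022·(0.4818/0.1323) = 3.72 km/s.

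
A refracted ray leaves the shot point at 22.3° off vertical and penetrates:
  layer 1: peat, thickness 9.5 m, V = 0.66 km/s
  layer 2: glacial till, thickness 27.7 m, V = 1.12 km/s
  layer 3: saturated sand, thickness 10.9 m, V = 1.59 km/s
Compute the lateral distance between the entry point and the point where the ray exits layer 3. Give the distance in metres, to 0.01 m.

51.79 m

Apply Snell's law at each interface; in layer i the horizontal offset is hᵢ·tan θᵢ.
Layer 1: θ = 22.30°; offset = 9.5·tan 22.30° = 3.8962 m.
Layer 2: sin θ = 1.12·sin 22.3°/0.66 = 0.6439, θ = 40.09°; offset = 27.7·tan 40.09° = 23.3133 m.
Layer 3: sin θ = 1.59·sin 22.3°/0.66 = 0.9141, θ = 66.08°; offset = 10.9·tan 66.08° = 24.5793 m.
Summing the layer offsets gives 51.7889 m.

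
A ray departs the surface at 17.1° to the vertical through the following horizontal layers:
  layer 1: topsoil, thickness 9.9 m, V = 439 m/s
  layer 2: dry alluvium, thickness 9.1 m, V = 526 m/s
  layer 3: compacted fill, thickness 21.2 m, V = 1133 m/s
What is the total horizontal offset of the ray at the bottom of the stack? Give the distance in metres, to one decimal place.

p = sin θ₁/V₁ = sin 17.1°/439 = 6.6980e-04 s/m is conserved through the stack.
Layer 1: θ = 17.10°; offset = 9.9·tan 17.10° = 3.046 m.
Layer 2: sin θ = p·526 = 0.3523 → θ = 20.63°; offset = 9.1·tan 20.63° = 3.426 m.
Layer 3: sin θ = p·1133 = 0.7589 → θ = 49.37°; offset = 21.2·tan 49.37° = 24.704 m.
Total horizontal offset = 31.176 m.

31.2 m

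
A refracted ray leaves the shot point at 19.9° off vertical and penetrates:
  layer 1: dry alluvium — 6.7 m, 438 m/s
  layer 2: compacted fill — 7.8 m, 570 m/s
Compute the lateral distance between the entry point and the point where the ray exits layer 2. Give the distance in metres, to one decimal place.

6.3 m

p = sin θ₁/V₁ = sin 19.9°/438 = 7.7712e-04 s/m is conserved through the stack.
Layer 1: θ = 19.90°; offset = 6.7·tan 19.90° = 2.425 m.
Layer 2: sin θ = p·570 = 0.4430 → θ = 26.29°; offset = 7.8·tan 26.29° = 3.854 m.
Total horizontal offset = 6.279 m.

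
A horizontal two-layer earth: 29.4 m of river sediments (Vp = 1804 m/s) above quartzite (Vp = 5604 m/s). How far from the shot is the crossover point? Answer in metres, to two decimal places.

θ_c = arcsin(1804/5604) = 18.78°, so cos θ_c = 0.9468 and tᵢ = 2h cos θ_c/V₁ = 0.0309 s.
At crossover x/V₁ = x/V₂ + tᵢ ⇒ x = tᵢ/(1/V₁ − 1/V₂) = 0.03086/(5.5432e-04 − 1.7844e-04) = 82.10 m.

82.10 m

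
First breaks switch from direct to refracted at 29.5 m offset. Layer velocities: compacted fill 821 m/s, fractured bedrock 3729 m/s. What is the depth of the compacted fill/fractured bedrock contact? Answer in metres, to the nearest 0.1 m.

x_cross = 2h·√((V₂+V₁)/(V₂−V₁)) → h = x_cross / (2·√((V₂+V₁)/(V₂−V₁))).
√((V₂+V₁)/(V₂−V₁)) = √((3729+821)/(3729−821)) = 1.2509.
h = 29.5 / (2·1.2509) = 11.79 m.

11.8 m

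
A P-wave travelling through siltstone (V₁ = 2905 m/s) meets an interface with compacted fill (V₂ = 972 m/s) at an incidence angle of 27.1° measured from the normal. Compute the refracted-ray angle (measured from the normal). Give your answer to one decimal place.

8.8°

sin θ₁/V₁ = sin θ₂/V₂ ⇒ sin θ₂ = 972·sin 27.1°/2905 = 972·0.4555/2905 = 0.1524.
θ₂ = sin⁻¹(0.1524) = 8.77° (from vertical).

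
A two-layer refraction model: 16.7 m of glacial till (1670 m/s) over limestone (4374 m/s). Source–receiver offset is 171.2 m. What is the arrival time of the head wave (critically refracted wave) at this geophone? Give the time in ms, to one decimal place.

57.6 ms

t = x/V₂ + 2h·√(V₂²−V₁²)/(V₁V₂).
√(V₂²−V₁²) = √(4374²−1670²) = 4042.6 m/s; delay term = 2·16.7·4042.6/(1670·4374) = 0.01848 s.
t = 171.2/4374 + 0.01848 = 0.05763 s.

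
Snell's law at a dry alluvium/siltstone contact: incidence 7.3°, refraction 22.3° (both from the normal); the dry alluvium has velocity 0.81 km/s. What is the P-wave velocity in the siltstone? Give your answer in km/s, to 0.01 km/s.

2.42 km/s

sin 7.3° = 0.1271; sin 22.3° = 0.3795.
V₂ = V₁·(sin θ₂/sin θ₁) = 0.81·(0.3795/0.1271) = 2.42 km/s.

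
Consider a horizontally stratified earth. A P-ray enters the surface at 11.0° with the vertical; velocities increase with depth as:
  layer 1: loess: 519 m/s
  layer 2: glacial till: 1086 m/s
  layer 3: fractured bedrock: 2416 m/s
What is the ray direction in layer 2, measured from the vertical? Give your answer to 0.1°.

23.5°

Snell's law across each interface conserves sin θ / V, so sin θ_2 = V_2·sin θ₁/V₁.
sin θ_2 = 1086 × sin 11.0° / 519 = 0.3993.
θ_2 = 23.53° from the vertical.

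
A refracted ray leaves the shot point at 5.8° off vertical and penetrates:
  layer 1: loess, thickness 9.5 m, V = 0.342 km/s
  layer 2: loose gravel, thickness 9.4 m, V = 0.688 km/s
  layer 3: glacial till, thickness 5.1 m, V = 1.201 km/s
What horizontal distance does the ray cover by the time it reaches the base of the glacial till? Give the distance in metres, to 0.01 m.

Apply Snell's law at each interface; in layer i the horizontal offset is hᵢ·tan θᵢ.
Layer 1: θ = 5.80°; offset = 9.5·tan 5.80° = 0.9650 m.
Layer 2: sin θ = 0.688·sin 5.8°/0.342 = 0.2033, θ = 11.73°; offset = 9.4·tan 11.73° = 1.9517 m.
Layer 3: sin θ = 1.201·sin 5.8°/0.342 = 0.3549, θ = 20.79°; offset = 5.1·tan 20.79° = 1.9359 m.
Summing the layer offsets gives 4.8526 m.

4.85 m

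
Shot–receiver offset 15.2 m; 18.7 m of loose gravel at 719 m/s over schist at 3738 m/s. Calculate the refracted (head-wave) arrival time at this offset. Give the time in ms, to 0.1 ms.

55.1 ms

t = x/V₂ + 2h·√(V₂²−V₁²)/(V₁V₂).
√(V₂²−V₁²) = √(3738²−719²) = 3668.2 m/s; delay term = 2·18.7·3668.2/(719·3738) = 0.05105 s.
t = 15.2/3738 + 0.05105 = 0.05511 s.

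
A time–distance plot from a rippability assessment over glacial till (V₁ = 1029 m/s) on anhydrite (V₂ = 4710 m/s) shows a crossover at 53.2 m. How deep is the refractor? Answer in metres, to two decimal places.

x_cross = 2h·√((V₂+V₁)/(V₂−V₁)) → h = x_cross / (2·√((V₂+V₁)/(V₂−V₁))).
√((V₂+V₁)/(V₂−V₁)) = √((4710+1029)/(4710−1029)) = 1.2486.
h = 53.2 / (2·1.2486) = 21.30 m.

21.30 m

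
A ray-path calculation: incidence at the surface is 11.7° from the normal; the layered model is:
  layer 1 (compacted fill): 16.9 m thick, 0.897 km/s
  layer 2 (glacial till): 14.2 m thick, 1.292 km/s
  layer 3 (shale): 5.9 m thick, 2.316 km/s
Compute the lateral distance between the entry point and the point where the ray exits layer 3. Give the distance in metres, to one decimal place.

Apply Snell's law at each interface; in layer i the horizontal offset is hᵢ·tan θᵢ.
Layer 1: θ = 11.70°; offset = 16.9·tan 11.70° = 3.500 m.
Layer 2: sin θ = 1.292·sin 11.7°/0.897 = 0.2921, θ = 16.98°; offset = 14.2·tan 16.98° = 4.337 m.
Layer 3: sin θ = 2.316·sin 11.7°/0.897 = 0.5236, θ = 31.57°; offset = 5.9·tan 31.57° = 3.626 m.
Summing the layer offsets gives 11.462 m.

11.5 m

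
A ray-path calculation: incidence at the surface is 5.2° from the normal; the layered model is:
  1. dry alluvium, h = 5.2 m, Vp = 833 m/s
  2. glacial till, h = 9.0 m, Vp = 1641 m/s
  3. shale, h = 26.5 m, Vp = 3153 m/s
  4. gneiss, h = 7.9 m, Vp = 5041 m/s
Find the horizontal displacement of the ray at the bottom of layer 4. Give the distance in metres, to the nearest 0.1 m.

17.0 m

Apply Snell's law at each interface; in layer i the horizontal offset is hᵢ·tan θᵢ.
Layer 1: θ = 5.20°; offset = 5.2·tan 5.20° = 0.473 m.
Layer 2: sin θ = 1641·sin 5.2°/833 = 0.1785, θ = 10.29°; offset = 9.0·tan 10.29° = 1.633 m.
Layer 3: sin θ = 3153·sin 5.2°/833 = 0.3431, θ = 20.06°; offset = 26.5·tan 20.06° = 9.678 m.
Layer 4: sin θ = 5041·sin 5.2°/833 = 0.5485, θ = 33.26°; offset = 7.9·tan 33.26° = 5.182 m.
Summing the layer offsets gives 16.967 m.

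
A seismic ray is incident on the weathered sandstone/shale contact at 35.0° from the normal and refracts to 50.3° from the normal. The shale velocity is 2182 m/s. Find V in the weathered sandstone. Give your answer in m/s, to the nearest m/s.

sin 35.0° = 0.5736; sin 50.3° = 0.7694.
V₁ = V₂·(sin θ₁/sin θ₂) = 2182·(0.5736/0.7694) = 1626.65 m/s.

1627 m/s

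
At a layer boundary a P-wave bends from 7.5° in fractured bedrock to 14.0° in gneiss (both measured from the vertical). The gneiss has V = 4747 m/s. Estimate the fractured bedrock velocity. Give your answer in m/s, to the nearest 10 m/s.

sin 7.5° = 0.1305; sin 14.0° = 0.2419.
V₁ = V₂·(sin θ₁/sin θ₂) = 4747·(0.1305/0.2419) = 2561.19 m/s.

2560 m/s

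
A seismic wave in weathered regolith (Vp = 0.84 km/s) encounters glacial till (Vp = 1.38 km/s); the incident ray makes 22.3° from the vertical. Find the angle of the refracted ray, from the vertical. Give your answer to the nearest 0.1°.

sin θ₁/V₁ = sin θ₂/V₂ ⇒ sin θ₂ = 1.38·sin 22.3°/0.84 = 1.38·0.3795/0.84 = 0.6234.
θ₂ = sin⁻¹(0.6234) = 38.56° (from vertical).

38.6°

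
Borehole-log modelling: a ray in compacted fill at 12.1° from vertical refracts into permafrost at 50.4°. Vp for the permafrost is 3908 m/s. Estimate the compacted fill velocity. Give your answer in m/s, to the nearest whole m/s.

sin 12.1° = 0.2096; sin 50.4° = 0.7705.
V₁ = V₂·(sin θ₁/sin θ₂) = 3908·(0.2096/0.7705) = 1063.17 m/s.

1063 m/s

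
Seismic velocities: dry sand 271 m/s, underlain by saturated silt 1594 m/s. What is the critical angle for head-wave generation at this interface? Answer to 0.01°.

At critical incidence the refracted ray runs along the interface (θ₂ = 90°), so sin θ_c = V₁/V₂.
θ_c = arcsin(271/1594) = arcsin 0.1700 = 9.79°.

9.79°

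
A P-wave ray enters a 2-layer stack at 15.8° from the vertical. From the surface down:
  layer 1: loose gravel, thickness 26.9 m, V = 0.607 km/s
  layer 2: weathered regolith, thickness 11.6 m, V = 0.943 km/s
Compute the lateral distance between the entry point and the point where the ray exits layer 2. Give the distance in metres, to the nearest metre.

Ray parameter p = sin 15.8° / 0.607 km/s = 4.4857e-01 s/km.
Layer 1: θ = 15.80°; offset = 26.9·tan 15.80° = 7.612 m.
Layer 2: sin θ = p·0.943 = 0.4230 → θ = 25.02°; offset = 11.6·tan 25.02° = 5.415 m.
Σ offsets = 13.027 m.

13 m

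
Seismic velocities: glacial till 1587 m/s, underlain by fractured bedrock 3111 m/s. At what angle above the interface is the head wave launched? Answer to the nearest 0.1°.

59.3°

At critical incidence the refracted ray runs along the interface (θ₂ = 90°), so sin θ_c = V₁/V₂.
θ_c = arcsin(1587/3111) = arcsin 0.5101 = 30.67°.
Measured from the interface: 90° − 30.67° = 59.33°.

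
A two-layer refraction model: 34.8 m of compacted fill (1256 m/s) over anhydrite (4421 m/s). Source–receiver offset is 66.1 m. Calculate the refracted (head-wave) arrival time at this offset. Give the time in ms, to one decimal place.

68.1 ms

θ_c = arcsin(V₁/V₂) = arcsin(1256/4421) = 16.50°, cos θ_c = 0.9588.
Intercept time tᵢ = 2h cos θ_c / V₁ = 2·34.8·0.9588/1256 = 0.05313 s.
t = x/V₂ + tᵢ = 66.1/4421 + 0.05313 = 0.06808 s.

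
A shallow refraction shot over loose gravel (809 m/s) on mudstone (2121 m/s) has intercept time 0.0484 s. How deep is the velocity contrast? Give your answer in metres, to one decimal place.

h = tᵢ·V₁·V₂ / (2·√(V₂²−V₁²)).
√(V₂²−V₁²) = √(2121² − 809²) = 1960.7 m/s.
h = 0.0484 s × 809 × 2121 / (2 × 1960.7) = 21.18 m.

21.2 m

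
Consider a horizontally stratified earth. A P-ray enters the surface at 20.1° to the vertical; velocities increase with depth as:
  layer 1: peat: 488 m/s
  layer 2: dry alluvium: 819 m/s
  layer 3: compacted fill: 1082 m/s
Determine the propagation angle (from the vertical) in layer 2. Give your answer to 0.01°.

35.22°

Snell's law across each interface conserves sin θ / V, so sin θ_2 = V_2·sin θ₁/V₁.
sin θ_2 = 819 × sin 20.1° / 488 = 0.5768.
θ_2 = 35.22° from the vertical.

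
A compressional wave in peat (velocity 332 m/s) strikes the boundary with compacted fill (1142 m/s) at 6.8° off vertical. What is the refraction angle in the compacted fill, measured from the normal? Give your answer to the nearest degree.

24°

Snell's law: sin θ₂ = (V₂/V₁)·sin θ₁ = (1142/332)·sin 6.8° = 0.4073.
θ₂ = sin⁻¹(0.4073) = 24.03° (from vertical).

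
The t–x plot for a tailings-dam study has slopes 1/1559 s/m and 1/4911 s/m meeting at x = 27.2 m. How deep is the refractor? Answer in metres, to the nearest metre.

10 m

h = (x_cross/2)·√((V₂−V₁)/(V₂+V₁)).
(V₂−V₁)/(V₂+V₁) = (4911−1559)/(4911+1559) = 0.5181; √ = 0.7198.
h = (27.2/2)·0.7198 = 9.79 m.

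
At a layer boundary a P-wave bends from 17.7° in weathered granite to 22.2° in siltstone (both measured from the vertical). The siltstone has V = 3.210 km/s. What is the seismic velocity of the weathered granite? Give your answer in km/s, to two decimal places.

Snell's law: sin 17.7°/V₁ = sin 22.2°/V₂.
V₁ = V₂·sin 17.7°/sin 22.2° = 3.210 × 0.8047 = 2.58 km/s.

2.58 km/s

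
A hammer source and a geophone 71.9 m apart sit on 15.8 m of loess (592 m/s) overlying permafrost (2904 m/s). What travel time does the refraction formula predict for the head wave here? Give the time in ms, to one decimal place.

t = x/V₂ + 2h·√(V₂²−V₁²)/(V₁V₂).
√(V₂²−V₁²) = √(2904²−592²) = 2843.0 m/s; delay term = 2·15.8·2843.0/(592·2904) = 0.05226 s.
t = 71.9/2904 + 0.05226 = 0.07702 s.

77.0 ms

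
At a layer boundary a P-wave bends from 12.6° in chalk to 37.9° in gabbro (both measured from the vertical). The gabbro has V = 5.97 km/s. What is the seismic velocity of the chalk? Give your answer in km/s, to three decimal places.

2.120 km/s

sin 12.6° = 0.2181; sin 37.9° = 0.6143.
V₁ = V₂·(sin θ₁/sin θ₂) = 5.97·(0.2181/0.6143) = 2.120 km/s.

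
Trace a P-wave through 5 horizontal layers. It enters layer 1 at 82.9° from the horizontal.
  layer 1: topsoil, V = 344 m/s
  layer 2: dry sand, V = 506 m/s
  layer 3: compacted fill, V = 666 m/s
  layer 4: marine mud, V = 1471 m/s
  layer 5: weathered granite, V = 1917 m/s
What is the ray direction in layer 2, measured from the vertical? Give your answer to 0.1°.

10.5°

From the normal: θ₁ = 90° − 82.9° = 7.1°.
Snell's law across each interface conserves sin θ / V, so sin θ_2 = V_2·sin θ₁/V₁.
sin θ_2 = 506 × sin 7.1° / 344 = 0.1818.
θ_2 = arcsin 0.1818 = 10.48°.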